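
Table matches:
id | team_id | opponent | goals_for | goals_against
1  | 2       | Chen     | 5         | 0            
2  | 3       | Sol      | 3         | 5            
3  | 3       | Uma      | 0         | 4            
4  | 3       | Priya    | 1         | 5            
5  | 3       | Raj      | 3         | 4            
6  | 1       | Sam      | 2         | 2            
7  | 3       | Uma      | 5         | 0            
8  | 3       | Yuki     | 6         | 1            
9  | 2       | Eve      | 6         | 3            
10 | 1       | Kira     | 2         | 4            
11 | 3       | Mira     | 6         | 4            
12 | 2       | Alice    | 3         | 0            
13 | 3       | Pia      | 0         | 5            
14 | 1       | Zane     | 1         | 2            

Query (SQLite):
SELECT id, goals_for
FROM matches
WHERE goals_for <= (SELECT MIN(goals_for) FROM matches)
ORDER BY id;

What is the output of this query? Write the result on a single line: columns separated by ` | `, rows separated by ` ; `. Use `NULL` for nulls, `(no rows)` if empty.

3 | 0 ; 13 | 0

Scalar subquery: MIN(goals_for) over all matches rows = 0.
Keep rows where goals_for <= that value.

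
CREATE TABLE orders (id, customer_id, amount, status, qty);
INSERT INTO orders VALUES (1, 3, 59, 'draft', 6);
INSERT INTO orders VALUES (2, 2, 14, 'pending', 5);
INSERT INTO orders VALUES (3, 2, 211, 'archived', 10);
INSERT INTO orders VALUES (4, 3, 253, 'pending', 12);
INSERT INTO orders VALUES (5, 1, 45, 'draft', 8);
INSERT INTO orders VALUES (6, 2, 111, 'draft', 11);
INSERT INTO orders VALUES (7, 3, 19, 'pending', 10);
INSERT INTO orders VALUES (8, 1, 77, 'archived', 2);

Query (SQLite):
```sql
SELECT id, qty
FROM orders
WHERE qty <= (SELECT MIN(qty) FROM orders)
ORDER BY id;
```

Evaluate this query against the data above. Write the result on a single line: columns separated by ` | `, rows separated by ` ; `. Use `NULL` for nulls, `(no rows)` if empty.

8 | 2

Scalar subquery: MIN(qty) over all orders rows = 2.
Keep rows where qty <= that value.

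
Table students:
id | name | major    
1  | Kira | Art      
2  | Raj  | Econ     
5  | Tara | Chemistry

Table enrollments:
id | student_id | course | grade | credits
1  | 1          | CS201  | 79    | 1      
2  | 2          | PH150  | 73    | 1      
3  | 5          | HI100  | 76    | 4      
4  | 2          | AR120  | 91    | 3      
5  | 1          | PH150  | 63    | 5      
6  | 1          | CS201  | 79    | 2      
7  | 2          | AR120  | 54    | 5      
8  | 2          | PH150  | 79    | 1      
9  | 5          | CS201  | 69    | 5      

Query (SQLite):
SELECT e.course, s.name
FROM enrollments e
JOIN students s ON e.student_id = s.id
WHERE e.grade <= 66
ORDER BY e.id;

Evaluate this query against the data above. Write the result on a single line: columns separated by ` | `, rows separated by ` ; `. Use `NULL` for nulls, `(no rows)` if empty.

PH150 | Kira ; AR120 | Raj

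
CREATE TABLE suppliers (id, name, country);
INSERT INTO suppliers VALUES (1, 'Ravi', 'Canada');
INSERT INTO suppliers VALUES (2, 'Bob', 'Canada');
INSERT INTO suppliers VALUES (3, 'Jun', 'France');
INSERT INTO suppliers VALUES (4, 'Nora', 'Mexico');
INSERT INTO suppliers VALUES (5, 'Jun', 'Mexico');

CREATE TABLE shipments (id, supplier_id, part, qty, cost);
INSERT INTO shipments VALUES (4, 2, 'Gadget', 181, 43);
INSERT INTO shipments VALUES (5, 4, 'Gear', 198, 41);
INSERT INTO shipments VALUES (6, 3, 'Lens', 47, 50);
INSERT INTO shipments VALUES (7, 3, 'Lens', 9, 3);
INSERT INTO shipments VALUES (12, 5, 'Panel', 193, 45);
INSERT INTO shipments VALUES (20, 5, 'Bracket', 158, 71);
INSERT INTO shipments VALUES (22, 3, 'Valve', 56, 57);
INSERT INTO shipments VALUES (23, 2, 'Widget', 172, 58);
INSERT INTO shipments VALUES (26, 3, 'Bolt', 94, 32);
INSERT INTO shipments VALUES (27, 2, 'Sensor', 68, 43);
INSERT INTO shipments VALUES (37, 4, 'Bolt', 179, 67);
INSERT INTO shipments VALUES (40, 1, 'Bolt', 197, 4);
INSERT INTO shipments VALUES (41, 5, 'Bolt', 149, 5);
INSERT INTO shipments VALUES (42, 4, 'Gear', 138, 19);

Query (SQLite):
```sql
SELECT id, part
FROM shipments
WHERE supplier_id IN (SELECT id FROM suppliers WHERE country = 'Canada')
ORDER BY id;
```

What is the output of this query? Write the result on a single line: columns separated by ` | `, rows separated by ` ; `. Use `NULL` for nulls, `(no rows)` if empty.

Inner query: suppliers.id where country = 'Canada'.
Outer: keep shipments rows whose supplier_id is in that set.
Inner query → {1, 2}

4 | Gadget ; 23 | Widget ; 27 | Sensor ; 40 | Bolt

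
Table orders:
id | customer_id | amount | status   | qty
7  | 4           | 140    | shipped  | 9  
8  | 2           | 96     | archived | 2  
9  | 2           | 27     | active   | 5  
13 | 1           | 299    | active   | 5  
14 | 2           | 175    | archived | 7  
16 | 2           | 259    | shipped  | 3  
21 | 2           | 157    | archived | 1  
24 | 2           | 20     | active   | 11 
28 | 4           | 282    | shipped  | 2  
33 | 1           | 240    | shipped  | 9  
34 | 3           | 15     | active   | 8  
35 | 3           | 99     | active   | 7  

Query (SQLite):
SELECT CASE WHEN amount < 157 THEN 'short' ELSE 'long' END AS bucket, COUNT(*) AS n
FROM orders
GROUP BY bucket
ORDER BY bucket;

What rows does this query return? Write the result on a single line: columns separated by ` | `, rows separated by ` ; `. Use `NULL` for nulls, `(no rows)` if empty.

Bucket rows by amount < 157 → 'short' else 'long'; count each bucket.

long | 6 ; short | 6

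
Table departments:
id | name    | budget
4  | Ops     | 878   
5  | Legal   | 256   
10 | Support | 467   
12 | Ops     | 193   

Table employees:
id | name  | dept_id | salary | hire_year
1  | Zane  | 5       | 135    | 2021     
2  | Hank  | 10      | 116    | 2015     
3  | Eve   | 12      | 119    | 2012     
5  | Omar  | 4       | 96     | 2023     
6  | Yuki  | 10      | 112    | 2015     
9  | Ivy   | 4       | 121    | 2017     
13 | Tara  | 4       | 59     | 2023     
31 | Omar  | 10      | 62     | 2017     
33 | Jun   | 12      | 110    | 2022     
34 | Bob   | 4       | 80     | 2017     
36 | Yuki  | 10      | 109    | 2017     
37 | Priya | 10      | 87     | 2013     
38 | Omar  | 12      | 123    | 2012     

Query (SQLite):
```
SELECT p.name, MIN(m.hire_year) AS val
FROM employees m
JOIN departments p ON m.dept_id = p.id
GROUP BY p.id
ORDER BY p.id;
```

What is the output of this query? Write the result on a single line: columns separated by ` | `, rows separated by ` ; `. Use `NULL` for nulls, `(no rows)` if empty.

Join each employees row to its departments via dept_id.
Group joined rows by departments.id; compute MIN(m.hire_year) per group.
  4: ids {5, 9, 13, 34} → MIN(m.hire_year)=2017
  5: ids {1} → MIN(m.hire_year)=2021
  10: ids {2, 6, 31, 36, 37} → MIN(m.hire_year)=2013
  12: ids {3, 33, 38} → MIN(m.hire_year)=2012

Ops | 2017 ; Legal | 2021 ; Support | 2013 ; Ops | 2012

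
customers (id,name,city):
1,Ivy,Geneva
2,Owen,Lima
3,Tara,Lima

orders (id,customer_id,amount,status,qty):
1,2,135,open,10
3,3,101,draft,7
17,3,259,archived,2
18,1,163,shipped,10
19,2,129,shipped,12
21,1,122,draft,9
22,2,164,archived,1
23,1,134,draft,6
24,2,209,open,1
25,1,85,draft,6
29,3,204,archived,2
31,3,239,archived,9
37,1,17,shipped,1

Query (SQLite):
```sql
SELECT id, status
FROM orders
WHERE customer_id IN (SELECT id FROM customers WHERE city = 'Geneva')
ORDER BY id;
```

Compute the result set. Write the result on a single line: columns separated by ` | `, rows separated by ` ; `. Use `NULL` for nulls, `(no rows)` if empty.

Inner query: customers.id where city = 'Geneva'.
Outer: keep orders rows whose customer_id is in that set.
Inner query → {1}

18 | shipped ; 21 | draft ; 23 | draft ; 25 | draft ; 37 | shipped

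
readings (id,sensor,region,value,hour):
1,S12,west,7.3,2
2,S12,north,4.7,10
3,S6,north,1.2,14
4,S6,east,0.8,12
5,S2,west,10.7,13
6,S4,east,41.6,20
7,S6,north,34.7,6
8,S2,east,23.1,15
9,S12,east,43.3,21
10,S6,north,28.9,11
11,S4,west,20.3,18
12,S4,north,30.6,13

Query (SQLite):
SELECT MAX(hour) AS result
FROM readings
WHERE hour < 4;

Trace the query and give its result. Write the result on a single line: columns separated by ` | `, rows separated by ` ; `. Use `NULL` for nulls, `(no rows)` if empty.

2

Rows where hour < 4 → hour values: [2].
MAX of non-NULL values = 2.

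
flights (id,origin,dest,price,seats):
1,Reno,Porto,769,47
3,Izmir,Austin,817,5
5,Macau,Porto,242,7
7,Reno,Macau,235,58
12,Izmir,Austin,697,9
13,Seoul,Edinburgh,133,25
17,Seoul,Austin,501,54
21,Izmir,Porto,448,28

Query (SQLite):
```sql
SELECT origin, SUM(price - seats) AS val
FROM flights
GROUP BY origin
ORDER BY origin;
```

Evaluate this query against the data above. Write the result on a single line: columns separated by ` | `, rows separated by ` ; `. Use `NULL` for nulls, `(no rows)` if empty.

Izmir | 1920 ; Macau | 235 ; Reno | 899 ; Seoul | 555

For each row compute price - seats.
Group by origin; take SUM of the expression per group.
  Izmir: ids {3, 12, 21} → SUM(price - seats)=1920
  Macau: ids {5} → SUM(price - seats)=235
  Reno: ids {1, 7} → SUM(price - seats)=899
  Seoul: ids {13, 17} → SUM(price - seats)=555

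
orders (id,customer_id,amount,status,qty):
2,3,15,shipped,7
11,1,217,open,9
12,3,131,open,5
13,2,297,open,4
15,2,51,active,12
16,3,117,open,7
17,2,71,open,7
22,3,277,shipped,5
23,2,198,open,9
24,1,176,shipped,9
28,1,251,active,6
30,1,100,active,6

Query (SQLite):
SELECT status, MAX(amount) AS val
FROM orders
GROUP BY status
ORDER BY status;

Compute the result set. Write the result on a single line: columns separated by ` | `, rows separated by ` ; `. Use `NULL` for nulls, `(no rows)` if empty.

Partition orders by status; compute MAX(amount) within each group.
  active: ids {15, 28, 30} → MAX(amount)=251
  open: ids {11, 12, 13, 16, 17, 23} → MAX(amount)=297
  shipped: ids {2, 22, 24} → MAX(amount)=277

active | 251 ; open | 297 ; shipped | 277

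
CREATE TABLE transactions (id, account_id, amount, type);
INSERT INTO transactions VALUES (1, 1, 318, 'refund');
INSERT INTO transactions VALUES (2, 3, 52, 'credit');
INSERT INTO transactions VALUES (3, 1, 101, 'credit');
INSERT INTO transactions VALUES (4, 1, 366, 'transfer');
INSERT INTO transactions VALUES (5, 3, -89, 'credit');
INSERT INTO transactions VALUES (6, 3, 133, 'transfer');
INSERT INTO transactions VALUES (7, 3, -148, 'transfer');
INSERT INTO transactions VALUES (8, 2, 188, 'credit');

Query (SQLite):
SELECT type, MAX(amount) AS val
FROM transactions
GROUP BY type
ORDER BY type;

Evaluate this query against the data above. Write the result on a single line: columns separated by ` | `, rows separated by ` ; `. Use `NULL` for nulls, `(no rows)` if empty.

credit | 188 ; refund | 318 ; transfer | 366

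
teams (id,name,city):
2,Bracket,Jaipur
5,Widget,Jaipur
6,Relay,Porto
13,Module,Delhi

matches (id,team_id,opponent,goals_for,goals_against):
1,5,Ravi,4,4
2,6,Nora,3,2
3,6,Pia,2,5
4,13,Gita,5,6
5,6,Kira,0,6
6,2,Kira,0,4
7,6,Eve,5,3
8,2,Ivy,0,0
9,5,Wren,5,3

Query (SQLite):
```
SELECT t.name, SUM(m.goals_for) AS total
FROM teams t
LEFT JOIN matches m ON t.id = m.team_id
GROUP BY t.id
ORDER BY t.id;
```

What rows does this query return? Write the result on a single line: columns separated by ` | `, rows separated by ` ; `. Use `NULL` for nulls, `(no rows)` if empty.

LEFT JOIN keeps every teams row; unmatched ones get NULL for matches columns.
Group by teams.id and compute SUM(m.goals_for). SUM over an all-NULL group is NULL.
  2: ids {6, 8} → SUM(m.goals_for)=0
  5: ids {1, 9} → SUM(m.goals_for)=9
  6: ids {2, 3, 5, 7} → SUM(m.goals_for)=10
  13: ids {4} → SUM(m.goals_for)=5

Bracket | 0 ; Widget | 9 ; Relay | 10 ; Module | 5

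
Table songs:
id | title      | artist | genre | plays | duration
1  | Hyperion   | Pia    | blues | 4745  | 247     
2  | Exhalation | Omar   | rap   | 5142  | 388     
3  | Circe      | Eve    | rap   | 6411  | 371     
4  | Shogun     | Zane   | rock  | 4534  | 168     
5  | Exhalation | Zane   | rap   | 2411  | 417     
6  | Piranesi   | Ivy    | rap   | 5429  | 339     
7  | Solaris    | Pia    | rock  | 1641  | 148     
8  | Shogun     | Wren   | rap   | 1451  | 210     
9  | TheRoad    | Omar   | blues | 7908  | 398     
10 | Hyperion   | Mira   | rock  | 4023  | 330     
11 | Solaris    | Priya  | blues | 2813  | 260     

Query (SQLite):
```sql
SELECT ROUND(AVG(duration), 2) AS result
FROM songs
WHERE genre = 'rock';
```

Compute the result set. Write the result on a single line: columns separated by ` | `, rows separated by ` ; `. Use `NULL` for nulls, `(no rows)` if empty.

215.33

Rows where genre='rock' → duration values: [168, 148, 330].
AVG = 646 / 3 (rounded to 2 dp).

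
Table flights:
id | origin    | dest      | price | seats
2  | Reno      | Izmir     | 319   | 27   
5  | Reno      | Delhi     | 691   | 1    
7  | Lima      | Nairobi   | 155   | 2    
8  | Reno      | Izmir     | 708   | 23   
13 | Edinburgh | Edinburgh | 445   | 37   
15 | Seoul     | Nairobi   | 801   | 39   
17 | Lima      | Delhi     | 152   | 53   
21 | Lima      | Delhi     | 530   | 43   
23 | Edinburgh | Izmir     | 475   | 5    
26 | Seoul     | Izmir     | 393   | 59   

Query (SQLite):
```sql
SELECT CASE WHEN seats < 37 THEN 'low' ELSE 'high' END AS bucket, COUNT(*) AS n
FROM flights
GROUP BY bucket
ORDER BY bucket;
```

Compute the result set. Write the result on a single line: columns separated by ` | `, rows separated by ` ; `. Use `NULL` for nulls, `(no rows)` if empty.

high | 5 ; low | 5

Bucket rows by seats < 37 → 'low' else 'high'; count each bucket.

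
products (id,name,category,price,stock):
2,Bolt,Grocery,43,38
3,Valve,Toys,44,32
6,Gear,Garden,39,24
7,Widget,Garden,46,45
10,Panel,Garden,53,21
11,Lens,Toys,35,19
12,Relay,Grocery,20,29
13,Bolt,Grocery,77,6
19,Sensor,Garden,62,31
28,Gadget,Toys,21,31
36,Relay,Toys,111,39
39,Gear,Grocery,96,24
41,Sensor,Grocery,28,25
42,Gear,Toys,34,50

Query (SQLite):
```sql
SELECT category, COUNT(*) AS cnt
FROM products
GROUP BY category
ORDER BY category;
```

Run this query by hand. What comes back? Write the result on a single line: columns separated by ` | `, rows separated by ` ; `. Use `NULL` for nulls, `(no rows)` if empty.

Garden | 4 ; Grocery | 5 ; Toys | 5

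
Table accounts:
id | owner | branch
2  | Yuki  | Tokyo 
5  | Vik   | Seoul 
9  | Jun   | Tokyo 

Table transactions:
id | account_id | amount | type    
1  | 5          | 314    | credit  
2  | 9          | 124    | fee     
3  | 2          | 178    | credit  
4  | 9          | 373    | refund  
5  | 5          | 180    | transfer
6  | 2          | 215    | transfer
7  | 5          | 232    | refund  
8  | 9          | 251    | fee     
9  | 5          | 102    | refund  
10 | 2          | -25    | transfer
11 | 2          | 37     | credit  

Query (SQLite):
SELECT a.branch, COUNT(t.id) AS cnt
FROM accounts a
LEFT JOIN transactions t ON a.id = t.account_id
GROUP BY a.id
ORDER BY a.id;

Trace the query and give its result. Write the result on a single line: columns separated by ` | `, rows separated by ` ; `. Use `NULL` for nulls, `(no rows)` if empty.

LEFT JOIN keeps every accounts row; unmatched ones get NULL for transactions columns.
Group by accounts.id and compute COUNT(t.id). COUNT(col) of an all-NULL group is 0.
  2: ids {3, 6, 10, 11} → COUNT(t.id)=4
  5: ids {1, 5, 7, 9} → COUNT(t.id)=4
  9: ids {2, 4, 8} → COUNT(t.id)=3

Tokyo | 4 ; Seoul | 4 ; Tokyo | 3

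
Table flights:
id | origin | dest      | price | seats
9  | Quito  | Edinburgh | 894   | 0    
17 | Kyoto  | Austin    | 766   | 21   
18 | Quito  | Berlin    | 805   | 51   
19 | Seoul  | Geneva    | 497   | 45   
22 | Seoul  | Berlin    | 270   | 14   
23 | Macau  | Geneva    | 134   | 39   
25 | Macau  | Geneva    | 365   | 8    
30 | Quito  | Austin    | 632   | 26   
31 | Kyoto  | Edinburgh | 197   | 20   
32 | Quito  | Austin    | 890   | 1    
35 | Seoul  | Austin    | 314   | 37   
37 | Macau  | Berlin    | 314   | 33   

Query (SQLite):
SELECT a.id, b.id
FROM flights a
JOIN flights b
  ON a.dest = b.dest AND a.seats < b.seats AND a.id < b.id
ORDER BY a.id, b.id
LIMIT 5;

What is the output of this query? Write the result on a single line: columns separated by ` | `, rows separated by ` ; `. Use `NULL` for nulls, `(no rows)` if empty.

Pairs (a,b) with same dest, a.seats < b.seats, a.id < b.id.
dest groups: Austin:{17,30,32,35} Berlin:{18,22,37} Edinburgh:{9,31} Geneva:{19,23,25}
Ordered by (a.id, b.id); first 5.

9 | 31 ; 17 | 30 ; 17 | 35 ; 22 | 37 ; 30 | 35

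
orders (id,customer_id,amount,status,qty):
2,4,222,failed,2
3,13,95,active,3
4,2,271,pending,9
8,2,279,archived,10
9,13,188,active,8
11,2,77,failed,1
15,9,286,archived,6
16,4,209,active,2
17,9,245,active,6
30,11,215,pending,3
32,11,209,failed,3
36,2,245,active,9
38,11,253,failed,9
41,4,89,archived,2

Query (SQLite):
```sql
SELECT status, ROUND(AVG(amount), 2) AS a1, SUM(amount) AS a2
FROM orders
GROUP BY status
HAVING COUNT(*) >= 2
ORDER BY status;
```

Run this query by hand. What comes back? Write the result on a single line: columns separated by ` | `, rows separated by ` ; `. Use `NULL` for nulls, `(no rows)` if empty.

active | 196.4 | 982 ; archived | 218 | 654 ; failed | 190.25 | 761 ; pending | 243 | 486

Group orders by status.
Per group compute: ROUND(AVG(amount), 2), SUM(amount).
HAVING: drop groups with fewer than 2 rows.
  active: ids {3, 9, 16, 17, 36} → ROUND(AVG(amount), 2)=196.4, SUM(amount)=982
  archived: ids {8, 15, 41} → ROUND(AVG(amount), 2)=218, SUM(amount)=654
  failed: ids {2, 11, 32, 38} → ROUND(AVG(amount), 2)=190.25, SUM(amount)=761
  pending: ids {4, 30} → ROUND(AVG(amount), 2)=243, SUM(amount)=486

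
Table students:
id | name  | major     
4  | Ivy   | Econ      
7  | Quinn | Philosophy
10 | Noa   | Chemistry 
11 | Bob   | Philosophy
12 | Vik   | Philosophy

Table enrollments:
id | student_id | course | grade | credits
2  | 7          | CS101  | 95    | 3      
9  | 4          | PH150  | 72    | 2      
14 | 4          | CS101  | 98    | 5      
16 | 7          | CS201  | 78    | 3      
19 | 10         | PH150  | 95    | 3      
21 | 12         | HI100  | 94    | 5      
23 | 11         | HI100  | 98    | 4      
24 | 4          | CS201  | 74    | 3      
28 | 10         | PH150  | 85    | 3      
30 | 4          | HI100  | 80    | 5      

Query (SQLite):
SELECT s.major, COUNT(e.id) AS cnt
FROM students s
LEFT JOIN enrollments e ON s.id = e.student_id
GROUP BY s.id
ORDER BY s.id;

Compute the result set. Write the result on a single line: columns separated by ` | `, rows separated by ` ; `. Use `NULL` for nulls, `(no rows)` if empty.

Econ | 4 ; Philosophy | 2 ; Chemistry | 2 ; Philosophy | 1 ; Philosophy | 1

LEFT JOIN keeps every students row; unmatched ones get NULL for enrollments columns.
Group by students.id and compute COUNT(e.id). COUNT(col) of an all-NULL group is 0.
  4: ids {9, 14, 24, 30} → COUNT(e.id)=4
  7: ids {2, 16} → COUNT(e.id)=2
  10: ids {19, 28} → COUNT(e.id)=2
  11: ids {23} → COUNT(e.id)=1
  12: ids {21} → COUNT(e.id)=1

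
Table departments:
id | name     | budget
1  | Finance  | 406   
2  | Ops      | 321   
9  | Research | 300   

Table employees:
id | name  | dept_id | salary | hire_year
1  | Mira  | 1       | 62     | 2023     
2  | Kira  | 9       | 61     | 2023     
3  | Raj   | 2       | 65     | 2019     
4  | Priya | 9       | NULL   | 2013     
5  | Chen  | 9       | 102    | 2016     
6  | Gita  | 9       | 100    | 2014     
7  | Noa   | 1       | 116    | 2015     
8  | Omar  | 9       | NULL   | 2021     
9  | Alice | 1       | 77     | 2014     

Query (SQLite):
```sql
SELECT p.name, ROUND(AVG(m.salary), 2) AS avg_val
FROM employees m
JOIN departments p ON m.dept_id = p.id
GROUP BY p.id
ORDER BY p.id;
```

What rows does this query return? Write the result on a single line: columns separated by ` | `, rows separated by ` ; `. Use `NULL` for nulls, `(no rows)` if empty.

Join each employees row to its departments via dept_id.
Group joined rows by departments.id; compute ROUND(AVG(m.salary), 2) per group.
  1: ids {1, 7, 9} → ROUND(AVG(m.salary), 2)=85
  2: ids {3} → ROUND(AVG(m.salary), 2)=65
  9: ids {2, 4, 5, 6, 8} → ROUND(AVG(m.salary), 2)=87.67

Finance | 85 ; Ops | 65 ; Research | 87.67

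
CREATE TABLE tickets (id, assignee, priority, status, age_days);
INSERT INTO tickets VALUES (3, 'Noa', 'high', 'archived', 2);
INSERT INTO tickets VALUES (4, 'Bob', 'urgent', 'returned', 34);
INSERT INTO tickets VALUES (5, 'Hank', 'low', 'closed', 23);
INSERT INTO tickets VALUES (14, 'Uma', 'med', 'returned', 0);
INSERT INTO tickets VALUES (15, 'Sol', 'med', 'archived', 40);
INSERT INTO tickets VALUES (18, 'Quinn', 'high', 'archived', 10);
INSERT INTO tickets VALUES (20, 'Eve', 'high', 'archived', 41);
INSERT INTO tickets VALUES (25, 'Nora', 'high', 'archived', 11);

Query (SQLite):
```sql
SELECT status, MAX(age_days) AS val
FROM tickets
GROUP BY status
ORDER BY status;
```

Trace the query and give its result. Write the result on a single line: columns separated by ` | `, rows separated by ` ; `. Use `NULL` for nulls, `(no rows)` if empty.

Partition tickets by status; compute MAX(age_days) within each group.
  archived: ids {3, 15, 18, 20, 25} → MAX(age_days)=41
  closed: ids {5} → MAX(age_days)=23
  returned: ids {4, 14} → MAX(age_days)=34

archived | 41 ; closed | 23 ; returned | 34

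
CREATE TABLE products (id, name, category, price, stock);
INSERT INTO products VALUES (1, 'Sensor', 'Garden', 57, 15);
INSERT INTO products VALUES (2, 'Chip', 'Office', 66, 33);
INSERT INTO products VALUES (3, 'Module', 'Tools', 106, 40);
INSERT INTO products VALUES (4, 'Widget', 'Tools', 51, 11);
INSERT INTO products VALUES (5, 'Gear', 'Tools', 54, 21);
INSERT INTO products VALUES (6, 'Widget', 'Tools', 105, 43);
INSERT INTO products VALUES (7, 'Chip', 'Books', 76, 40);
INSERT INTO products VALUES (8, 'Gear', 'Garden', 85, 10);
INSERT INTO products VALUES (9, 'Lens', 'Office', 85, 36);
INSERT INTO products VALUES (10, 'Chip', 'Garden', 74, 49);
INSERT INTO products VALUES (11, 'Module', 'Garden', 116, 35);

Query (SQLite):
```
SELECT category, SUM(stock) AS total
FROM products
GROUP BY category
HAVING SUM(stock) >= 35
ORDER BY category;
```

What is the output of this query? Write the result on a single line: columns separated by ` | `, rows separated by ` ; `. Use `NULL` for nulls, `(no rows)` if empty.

Books | 40 ; Garden | 109 ; Office | 69 ; Tools | 115

Partition products by category; compute SUM(stock) within each group.
HAVING: keep groups where SUM(stock) >= 35.
  Books: ids {7} → SUM(stock)=40
  Garden: ids {1, 8, 10, 11} → SUM(stock)=109
  Office: ids {2, 9} → SUM(stock)=69
  Tools: ids {3, 4, 5, 6} → SUM(stock)=115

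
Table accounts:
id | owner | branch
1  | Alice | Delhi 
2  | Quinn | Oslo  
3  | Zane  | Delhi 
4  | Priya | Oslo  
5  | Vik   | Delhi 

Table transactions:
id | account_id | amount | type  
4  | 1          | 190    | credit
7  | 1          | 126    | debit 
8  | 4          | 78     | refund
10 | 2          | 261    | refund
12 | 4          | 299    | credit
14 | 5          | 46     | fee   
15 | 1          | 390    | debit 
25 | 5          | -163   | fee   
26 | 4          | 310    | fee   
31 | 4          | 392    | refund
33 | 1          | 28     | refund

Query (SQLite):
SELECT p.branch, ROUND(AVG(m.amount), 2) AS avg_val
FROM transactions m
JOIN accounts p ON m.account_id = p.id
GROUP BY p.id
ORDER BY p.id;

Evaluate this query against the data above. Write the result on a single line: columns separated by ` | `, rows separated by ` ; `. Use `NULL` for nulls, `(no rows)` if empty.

Join each transactions row to its accounts via account_id.
Group joined rows by accounts.id; compute ROUND(AVG(m.amount), 2) per group.
  1: ids {4, 7, 15, 33} → ROUND(AVG(m.amount), 2)=183.5
  2: ids {10} → ROUND(AVG(m.amount), 2)=261
  4: ids {8, 12, 26, 31} → ROUND(AVG(m.amount), 2)=269.75
  5: ids {14, 25} → ROUND(AVG(m.amount), 2)=-58.5

Delhi | 183.5 ; Oslo | 261 ; Oslo | 269.75 ; Delhi | -58.5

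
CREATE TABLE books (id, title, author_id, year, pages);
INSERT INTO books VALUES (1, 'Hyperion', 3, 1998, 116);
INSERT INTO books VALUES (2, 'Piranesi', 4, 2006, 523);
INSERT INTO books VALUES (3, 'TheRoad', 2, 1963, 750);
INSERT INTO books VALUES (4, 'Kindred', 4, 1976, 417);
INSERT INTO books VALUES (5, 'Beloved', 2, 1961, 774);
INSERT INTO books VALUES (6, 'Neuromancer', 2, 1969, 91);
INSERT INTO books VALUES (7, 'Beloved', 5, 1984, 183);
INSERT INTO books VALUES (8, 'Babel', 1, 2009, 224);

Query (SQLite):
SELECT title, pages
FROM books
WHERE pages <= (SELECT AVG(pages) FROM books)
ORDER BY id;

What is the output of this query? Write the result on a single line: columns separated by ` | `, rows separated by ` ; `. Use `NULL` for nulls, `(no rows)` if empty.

Scalar subquery: AVG(pages) over all books rows = 384.75.
Keep rows where pages <= that value.

Hyperion | 116 ; Neuromancer | 91 ; Beloved | 183 ; Babel | 224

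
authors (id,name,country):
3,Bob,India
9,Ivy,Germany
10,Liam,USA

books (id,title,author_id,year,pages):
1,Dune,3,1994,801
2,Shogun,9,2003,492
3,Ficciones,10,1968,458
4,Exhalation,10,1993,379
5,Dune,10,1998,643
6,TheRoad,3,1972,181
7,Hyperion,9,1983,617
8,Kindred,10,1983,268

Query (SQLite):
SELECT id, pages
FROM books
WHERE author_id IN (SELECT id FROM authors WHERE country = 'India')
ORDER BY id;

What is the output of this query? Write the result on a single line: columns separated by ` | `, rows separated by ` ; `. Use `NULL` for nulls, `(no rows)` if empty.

1 | 801 ; 6 | 181

Inner query: authors.id where country = 'India'.
Outer: keep books rows whose author_id is in that set.
Inner query → {3}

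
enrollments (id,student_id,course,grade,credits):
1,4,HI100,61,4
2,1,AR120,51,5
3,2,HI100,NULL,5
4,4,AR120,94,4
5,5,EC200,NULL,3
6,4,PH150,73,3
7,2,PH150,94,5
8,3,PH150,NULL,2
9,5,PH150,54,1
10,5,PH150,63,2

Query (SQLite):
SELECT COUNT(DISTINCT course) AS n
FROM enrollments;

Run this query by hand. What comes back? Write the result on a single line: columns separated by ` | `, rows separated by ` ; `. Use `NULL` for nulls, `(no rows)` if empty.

Count distinct non-NULL course values.

4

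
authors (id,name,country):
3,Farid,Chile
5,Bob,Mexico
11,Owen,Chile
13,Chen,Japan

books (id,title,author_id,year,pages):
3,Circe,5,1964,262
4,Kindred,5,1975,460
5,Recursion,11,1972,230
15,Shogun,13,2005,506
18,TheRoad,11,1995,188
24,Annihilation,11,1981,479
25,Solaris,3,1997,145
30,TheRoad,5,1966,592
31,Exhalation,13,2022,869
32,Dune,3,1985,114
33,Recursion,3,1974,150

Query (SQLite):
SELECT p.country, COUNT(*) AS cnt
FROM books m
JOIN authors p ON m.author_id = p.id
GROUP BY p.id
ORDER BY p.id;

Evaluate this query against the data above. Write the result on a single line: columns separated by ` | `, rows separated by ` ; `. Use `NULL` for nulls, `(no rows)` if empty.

Join each books row to its authors via author_id.
Group joined rows by authors.id; compute COUNT(*) per group.
  3: ids {25, 32, 33} → COUNT(*)=3
  5: ids {3, 4, 30} → COUNT(*)=3
  11: ids {5, 18, 24} → COUNT(*)=3
  13: ids {15, 31} → COUNT(*)=2

Chile | 3 ; Mexico | 3 ; Chile | 3 ; Japan | 2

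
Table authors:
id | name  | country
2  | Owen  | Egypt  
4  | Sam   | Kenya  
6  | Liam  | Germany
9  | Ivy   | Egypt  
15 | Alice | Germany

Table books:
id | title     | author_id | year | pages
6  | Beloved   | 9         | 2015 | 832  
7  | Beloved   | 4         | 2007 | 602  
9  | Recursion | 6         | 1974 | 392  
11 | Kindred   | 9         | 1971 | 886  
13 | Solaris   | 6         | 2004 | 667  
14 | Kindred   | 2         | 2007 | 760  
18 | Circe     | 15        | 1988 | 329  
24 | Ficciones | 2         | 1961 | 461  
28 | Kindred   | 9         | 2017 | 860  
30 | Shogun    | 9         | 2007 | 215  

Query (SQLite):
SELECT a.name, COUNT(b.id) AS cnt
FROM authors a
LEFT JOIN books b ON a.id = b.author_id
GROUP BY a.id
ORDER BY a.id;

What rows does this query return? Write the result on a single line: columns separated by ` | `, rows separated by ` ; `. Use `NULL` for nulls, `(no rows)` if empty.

LEFT JOIN keeps every authors row; unmatched ones get NULL for books columns.
Group by authors.id and compute COUNT(b.id). COUNT(col) of an all-NULL group is 0.
  2: ids {14, 24} → COUNT(b.id)=2
  4: ids {7} → COUNT(b.id)=1
  6: ids {9, 13} → COUNT(b.id)=2
  9: ids {6, 11, 28, 30} → COUNT(b.id)=4
  15: ids {18} → COUNT(b.id)=1

Owen | 2 ; Sam | 1 ; Liam | 2 ; Ivy | 4 ; Alice | 1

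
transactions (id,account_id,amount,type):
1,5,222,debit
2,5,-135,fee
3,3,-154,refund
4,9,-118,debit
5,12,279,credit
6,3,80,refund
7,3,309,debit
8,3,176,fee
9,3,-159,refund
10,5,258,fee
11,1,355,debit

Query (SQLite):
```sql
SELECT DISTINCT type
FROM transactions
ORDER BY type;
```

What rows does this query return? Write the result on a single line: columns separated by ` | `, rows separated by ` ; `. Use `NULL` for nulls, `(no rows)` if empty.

credit ; debit ; fee ; refund

Collect distinct type values from transactions.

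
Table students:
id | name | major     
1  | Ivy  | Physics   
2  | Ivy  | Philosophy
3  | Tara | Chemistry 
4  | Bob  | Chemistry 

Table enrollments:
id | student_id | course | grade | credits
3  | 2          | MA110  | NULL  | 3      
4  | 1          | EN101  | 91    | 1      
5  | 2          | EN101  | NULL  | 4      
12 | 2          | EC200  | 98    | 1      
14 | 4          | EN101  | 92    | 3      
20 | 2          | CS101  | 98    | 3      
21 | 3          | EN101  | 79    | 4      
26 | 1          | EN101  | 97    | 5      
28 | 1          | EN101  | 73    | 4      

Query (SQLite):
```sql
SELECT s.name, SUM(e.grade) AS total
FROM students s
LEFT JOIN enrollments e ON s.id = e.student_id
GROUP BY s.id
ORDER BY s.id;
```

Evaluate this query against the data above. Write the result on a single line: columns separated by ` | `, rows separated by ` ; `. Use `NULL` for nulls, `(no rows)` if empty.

Ivy | 261 ; Ivy | 196 ; Tara | 79 ; Bob | 92

LEFT JOIN keeps every students row; unmatched ones get NULL for enrollments columns.
Group by students.id and compute SUM(e.grade). SUM over an all-NULL group is NULL.
  1: ids {4, 26, 28} → SUM(e.grade)=261
  2: ids {3, 5, 12, 20} → SUM(e.grade)=196
  3: ids {21} → SUM(e.grade)=79
  4: ids {14} → SUM(e.grade)=92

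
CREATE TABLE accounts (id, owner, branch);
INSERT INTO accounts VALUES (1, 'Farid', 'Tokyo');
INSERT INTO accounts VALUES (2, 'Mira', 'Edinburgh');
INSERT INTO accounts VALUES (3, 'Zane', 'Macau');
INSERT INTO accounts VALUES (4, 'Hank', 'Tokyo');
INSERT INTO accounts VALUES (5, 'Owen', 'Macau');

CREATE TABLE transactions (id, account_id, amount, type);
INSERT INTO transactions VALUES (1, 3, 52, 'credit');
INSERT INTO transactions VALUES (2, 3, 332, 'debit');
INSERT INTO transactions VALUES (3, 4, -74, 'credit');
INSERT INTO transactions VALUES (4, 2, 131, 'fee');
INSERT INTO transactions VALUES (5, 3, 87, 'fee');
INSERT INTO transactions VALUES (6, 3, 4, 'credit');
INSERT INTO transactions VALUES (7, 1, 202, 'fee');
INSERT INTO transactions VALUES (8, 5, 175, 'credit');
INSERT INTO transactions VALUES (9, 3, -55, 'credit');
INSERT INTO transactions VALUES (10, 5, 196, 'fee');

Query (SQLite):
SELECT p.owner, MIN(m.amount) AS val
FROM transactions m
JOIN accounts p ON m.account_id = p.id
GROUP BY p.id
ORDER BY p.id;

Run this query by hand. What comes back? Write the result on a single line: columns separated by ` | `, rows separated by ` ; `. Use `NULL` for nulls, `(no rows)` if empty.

Farid | 202 ; Mira | 131 ; Zane | -55 ; Hank | -74 ; Owen | 175

Join each transactions row to its accounts via account_id.
Group joined rows by accounts.id; compute MIN(m.amount) per group.
  1: ids {7} → MIN(m.amount)=202
  2: ids {4} → MIN(m.amount)=131
  3: ids {1, 2, 5, 6, 9} → MIN(m.amount)=-55
  4: ids {3} → MIN(m.amount)=-74
  5: ids {8, 10} → MIN(m.amount)=175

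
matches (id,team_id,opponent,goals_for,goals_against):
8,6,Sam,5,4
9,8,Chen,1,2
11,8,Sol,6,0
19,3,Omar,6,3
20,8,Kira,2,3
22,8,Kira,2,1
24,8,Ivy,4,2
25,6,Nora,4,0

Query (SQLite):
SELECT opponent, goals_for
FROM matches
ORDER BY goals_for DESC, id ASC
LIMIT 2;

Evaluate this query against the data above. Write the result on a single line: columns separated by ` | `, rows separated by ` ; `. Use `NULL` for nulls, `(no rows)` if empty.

Sol | 6 ; Omar | 6

Sort by goals_for desc, tiebreak id asc: (6, id=11), (6, id=19), (5, id=8), (4, id=24), (4, id=25) …. Take first 2.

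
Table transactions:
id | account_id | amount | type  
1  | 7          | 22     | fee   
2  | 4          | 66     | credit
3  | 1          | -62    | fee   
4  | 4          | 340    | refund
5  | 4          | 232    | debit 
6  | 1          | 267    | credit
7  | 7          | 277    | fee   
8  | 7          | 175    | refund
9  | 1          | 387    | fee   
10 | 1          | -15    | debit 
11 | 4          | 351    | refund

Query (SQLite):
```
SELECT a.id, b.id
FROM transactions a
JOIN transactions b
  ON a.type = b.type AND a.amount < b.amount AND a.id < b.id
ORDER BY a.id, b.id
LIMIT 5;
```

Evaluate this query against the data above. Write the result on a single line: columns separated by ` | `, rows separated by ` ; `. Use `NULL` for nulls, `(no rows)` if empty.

1 | 7 ; 1 | 9 ; 2 | 6 ; 3 | 7 ; 3 | 9

Pairs (a,b) with same type, a.amount < b.amount, a.id < b.id.
type groups: credit:{2,6} debit:{5,10} fee:{1,3,7,9} refund:{4,8,11}
Ordered by (a.id, b.id); first 5.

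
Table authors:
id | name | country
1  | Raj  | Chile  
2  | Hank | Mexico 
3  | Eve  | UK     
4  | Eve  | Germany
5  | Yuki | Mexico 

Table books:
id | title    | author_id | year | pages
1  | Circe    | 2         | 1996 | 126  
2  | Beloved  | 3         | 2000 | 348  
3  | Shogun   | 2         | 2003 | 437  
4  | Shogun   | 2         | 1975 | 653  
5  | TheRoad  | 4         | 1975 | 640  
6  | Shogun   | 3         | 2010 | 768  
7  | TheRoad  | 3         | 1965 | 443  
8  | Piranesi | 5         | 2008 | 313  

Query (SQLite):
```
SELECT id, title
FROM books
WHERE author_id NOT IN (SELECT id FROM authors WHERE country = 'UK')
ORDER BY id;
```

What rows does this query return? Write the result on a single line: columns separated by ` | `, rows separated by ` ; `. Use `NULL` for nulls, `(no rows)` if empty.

1 | Circe ; 3 | Shogun ; 4 | Shogun ; 5 | TheRoad ; 8 | Piranesi

Inner query: authors.id where country = 'UK'.
Outer: keep books rows whose author_id is not in that set.
Inner query → {3}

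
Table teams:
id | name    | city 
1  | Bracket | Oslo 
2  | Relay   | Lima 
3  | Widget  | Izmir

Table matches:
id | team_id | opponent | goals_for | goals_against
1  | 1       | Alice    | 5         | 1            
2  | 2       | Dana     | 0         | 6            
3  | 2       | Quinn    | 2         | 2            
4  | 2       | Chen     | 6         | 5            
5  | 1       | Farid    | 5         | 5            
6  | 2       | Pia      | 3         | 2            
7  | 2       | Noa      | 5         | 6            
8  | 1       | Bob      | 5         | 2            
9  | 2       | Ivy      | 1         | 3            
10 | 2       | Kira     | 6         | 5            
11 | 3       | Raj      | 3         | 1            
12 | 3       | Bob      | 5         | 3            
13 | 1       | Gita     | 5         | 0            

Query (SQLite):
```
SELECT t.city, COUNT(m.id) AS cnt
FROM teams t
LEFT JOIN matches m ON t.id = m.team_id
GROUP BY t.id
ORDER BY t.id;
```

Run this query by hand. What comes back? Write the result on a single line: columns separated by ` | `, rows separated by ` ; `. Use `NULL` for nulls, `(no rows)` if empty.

LEFT JOIN keeps every teams row; unmatched ones get NULL for matches columns.
Group by teams.id and compute COUNT(m.id). COUNT(col) of an all-NULL group is 0.
  1: ids {1, 5, 8, 13} → COUNT(m.id)=4
  2: ids {2, 3, 4, 6, 7, 9, 10} → COUNT(m.id)=7
  3: ids {11, 12} → COUNT(m.id)=2

Oslo | 4 ; Lima | 7 ; Izmir | 2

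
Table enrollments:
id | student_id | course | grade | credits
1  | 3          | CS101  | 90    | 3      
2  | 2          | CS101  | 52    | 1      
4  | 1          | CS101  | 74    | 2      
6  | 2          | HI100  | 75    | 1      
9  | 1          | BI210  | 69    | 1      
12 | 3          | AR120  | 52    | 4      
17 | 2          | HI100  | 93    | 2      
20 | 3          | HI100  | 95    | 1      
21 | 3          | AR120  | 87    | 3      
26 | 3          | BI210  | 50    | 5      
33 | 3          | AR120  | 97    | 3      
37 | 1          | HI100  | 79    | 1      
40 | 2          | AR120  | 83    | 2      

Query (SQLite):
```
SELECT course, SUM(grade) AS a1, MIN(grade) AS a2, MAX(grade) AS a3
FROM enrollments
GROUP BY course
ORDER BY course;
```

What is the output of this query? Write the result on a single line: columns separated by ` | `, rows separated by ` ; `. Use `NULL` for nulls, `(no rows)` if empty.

Group enrollments by course.
Per group compute: SUM(grade), MIN(grade), MAX(grade).
  AR120: ids {12, 21, 33, 40} → SUM(grade)=319, MIN(grade)=52, MAX(grade)=97
  BI210: ids {9, 26} → SUM(grade)=119, MIN(grade)=50, MAX(grade)=69
  CS101: ids {1, 2, 4} → SUM(grade)=216, MIN(grade)=52, MAX(grade)=90
  HI100: ids {6, 17, 20, 37} → SUM(grade)=342, MIN(grade)=75, MAX(grade)=95

AR120 | 319 | 52 | 97 ; BI210 | 119 | 50 | 69 ; CS101 | 216 | 52 | 90 ; HI100 | 342 | 75 | 95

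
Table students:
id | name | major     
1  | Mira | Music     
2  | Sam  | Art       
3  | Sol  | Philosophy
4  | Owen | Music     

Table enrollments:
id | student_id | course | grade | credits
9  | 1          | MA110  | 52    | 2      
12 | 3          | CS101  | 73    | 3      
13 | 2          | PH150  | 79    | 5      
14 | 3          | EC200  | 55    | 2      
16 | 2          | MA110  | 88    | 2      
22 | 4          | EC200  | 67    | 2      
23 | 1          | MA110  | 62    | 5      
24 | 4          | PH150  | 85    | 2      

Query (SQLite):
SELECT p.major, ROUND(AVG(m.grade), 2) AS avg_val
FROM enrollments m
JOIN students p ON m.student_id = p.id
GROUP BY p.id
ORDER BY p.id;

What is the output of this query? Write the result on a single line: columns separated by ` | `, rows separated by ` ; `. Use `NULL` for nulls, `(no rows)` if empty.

Join each enrollments row to its students via student_id.
Group joined rows by students.id; compute ROUND(AVG(m.grade), 2) per group.
  1: ids {9, 23} → ROUND(AVG(m.grade), 2)=57
  2: ids {13, 16} → ROUND(AVG(m.grade), 2)=83.5
  3: ids {12, 14} → ROUND(AVG(m.grade), 2)=64
  4: ids {22, 24} → ROUND(AVG(m.grade), 2)=76

Music | 57 ; Art | 83.5 ; Philosophy | 64 ; Music | 76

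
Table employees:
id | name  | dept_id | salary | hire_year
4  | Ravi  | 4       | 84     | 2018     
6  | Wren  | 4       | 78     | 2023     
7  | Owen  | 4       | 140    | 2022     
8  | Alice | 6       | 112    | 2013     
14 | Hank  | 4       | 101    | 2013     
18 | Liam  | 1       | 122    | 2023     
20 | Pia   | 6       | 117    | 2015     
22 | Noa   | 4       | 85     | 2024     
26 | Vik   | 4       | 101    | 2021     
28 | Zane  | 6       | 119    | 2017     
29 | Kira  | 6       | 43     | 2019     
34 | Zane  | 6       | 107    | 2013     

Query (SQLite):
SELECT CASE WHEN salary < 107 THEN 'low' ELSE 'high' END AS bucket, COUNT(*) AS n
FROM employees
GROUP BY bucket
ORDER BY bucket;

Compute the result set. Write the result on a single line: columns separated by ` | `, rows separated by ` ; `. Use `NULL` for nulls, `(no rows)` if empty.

Bucket rows by salary < 107 → 'low' else 'high'; count each bucket.

high | 6 ; low | 6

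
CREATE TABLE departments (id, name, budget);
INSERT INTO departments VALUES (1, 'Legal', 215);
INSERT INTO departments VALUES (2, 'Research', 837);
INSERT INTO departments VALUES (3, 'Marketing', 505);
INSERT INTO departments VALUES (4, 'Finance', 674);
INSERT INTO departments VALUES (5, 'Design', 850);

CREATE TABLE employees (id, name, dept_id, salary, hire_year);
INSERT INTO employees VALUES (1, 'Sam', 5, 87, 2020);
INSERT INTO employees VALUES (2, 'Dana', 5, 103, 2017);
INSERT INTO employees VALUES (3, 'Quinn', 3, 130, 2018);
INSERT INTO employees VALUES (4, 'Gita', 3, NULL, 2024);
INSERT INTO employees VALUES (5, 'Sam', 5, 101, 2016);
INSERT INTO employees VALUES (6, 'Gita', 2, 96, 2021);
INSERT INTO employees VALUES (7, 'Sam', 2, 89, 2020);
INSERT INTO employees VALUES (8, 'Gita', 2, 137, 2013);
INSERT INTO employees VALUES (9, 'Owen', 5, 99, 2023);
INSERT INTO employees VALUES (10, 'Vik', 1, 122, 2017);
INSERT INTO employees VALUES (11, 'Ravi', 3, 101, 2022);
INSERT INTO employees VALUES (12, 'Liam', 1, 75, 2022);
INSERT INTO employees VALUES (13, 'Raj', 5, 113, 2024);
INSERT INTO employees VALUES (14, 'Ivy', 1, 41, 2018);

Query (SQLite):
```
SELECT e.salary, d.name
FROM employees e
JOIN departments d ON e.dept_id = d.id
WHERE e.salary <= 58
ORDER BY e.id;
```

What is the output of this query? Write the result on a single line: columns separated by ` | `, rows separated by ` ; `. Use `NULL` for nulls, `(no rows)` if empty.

41 | Legal

Each employees row matches the departments row where dept_id = departments.id.
Then keep rows with e.salary <= 58.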